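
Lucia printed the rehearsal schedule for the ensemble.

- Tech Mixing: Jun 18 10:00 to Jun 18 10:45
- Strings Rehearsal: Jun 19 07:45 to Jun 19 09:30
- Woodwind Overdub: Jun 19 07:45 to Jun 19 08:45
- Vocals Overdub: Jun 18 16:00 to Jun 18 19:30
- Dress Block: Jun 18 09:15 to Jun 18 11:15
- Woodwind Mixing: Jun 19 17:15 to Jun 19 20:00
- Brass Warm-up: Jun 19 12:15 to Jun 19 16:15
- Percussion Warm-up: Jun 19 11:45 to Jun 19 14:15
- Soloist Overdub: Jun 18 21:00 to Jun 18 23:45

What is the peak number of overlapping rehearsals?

2

Sweep the timeline, counting +1 at each start and −1 at each end (ends before starts at a tie):
Jun 18 09:15 start Dress Block → 1
Jun 18 10:00 start Tech Mixing → 2
Jun 18 10:45 end Tech Mixing → 1
Jun 18 11:15 end Dress Block → 0
Jun 18 16:00 start Vocals Overdub → 1
Jun 18 19:30 end Vocals Overdub → 0
Jun 18 21:00 start Soloist Overdub → 1
Jun 18 23:45 end Soloist Overdub → 0
Jun 19 07:45 start Strings Rehearsal → 1
Jun 19 07:45 start Woodwind Overdub → 2
Jun 19 08:45 end Woodwind Overdub → 1
Jun 19 09:30 end Strings Rehearsal → 0
Jun 19 11:45 start Percussion Warm-up → 1
Jun 19 12:15 start Brass Warm-up → 2
Jun 19 14:15 end Percussion Warm-up → 1
Jun 19 16:15 end Brass Warm-up → 0
Jun 19 17:15 start Woodwind Mixing → 1
Jun 19 20:00 end Woodwind Mixing → 0
Peak is 2, at Jun 18 10:00 (Dress Block, Tech Mixing).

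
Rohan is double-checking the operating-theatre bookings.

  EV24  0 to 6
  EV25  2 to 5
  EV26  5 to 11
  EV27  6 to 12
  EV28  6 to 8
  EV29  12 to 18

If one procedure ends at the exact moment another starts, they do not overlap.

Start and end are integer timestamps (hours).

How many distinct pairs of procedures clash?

Sorted by start: EV24, EV25, EV26, EV27, EV28, EV29.
EV25 starts before EV24 ends → EV24 and EV25 overlap.
EV26 starts before EV24 ends → EV24 and EV26 overlap.
EV27 starts exactly when EV24 ends (back-to-back, no overlap), so EV24 has no further overlaps.
EV26 starts exactly when EV25 ends (back-to-back, no overlap), so EV25 has no further overlaps.
EV27 starts before EV26 ends → EV26 and EV27 overlap.
EV28 starts before EV26 ends → EV26 and EV28 overlap.
EV29 starts after EV26 ends.
EV28 starts before EV27 ends → EV27 and EV28 overlap.
EV29 starts exactly when EV27 ends (back-to-back, no overlap).
EV29 starts after EV28 ends.
Overlapping pairs: EV24 & EV25, EV24 & EV26, EV26 & EV27, EV26 & EV28, EV27 & EV28 — 5 in total.

5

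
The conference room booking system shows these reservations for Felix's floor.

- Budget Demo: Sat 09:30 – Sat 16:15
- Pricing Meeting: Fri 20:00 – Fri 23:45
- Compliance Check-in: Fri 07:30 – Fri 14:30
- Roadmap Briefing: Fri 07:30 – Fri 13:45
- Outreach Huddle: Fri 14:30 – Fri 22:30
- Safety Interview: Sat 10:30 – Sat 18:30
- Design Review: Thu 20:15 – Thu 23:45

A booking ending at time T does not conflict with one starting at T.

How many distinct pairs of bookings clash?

Two intervals overlap when each starts before the other ends.
Sorted by start: Design Review, Compliance Check-in, Roadmap Briefing, Outreach Huddle, Pricing Meeting, Budget Demo, Safety Interview.
Compliance Check-in starts after Design Review ends — done with Design Review.
Roadmap Briefing starts before Compliance Check-in ends → Compliance Check-in and Roadmap Briefing overlap.
Outreach Huddle starts exactly when Compliance Check-in ends (back-to-back, no overlap) — done with Compliance Check-in.
Outreach Huddle starts after Roadmap Briefing ends — done with Roadmap Briefing.
Pricing Meeting starts before Outreach Huddle ends → Outreach Huddle and Pricing Meeting overlap.
Budget Demo starts after Outreach Huddle ends — done with Outreach Huddle.
Budget Demo starts after Pricing Meeting ends — done with Pricing Meeting.
Safety Interview starts before Budget Demo ends → Budget Demo and Safety Interview overlap.
Overlapping pairs: Budget Demo & Safety Interview, Compliance Check-in & Roadmap Briefing, Outreach Huddle & Pricing Meeting — 3 in total.

3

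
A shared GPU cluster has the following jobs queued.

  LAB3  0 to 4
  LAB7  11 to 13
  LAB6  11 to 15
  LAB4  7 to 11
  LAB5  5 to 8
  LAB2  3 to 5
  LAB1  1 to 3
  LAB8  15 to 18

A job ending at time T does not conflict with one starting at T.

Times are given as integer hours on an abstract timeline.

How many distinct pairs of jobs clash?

Two intervals overlap when each starts before the other ends.
Sorted by start: LAB3, LAB1, LAB2, LAB5, LAB4, LAB6, LAB7, LAB8.
LAB1 starts before LAB3 ends → LAB3 and LAB1 overlap.
LAB2 starts before LAB3 ends → LAB3 and LAB2 overlap.
LAB5 starts after LAB3 ends — done with LAB3.
LAB2 starts exactly when LAB1 ends (back-to-back, no overlap) — done with LAB1.
LAB5 starts exactly when LAB2 ends (back-to-back, no overlap) — done with LAB2.
LAB4 starts before LAB5 ends → LAB5 and LAB4 overlap.
LAB6 starts after LAB5 ends — done with LAB5.
LAB6 starts exactly when LAB4 ends (back-to-back, no overlap) — done with LAB4.
LAB7 starts before LAB6 ends → LAB6 and LAB7 overlap.
LAB8 starts exactly when LAB6 ends (back-to-back, no overlap).
LAB8 starts after LAB7 ends.
Overlapping pairs: LAB1 & LAB3, LAB2 & LAB3, LAB4 & LAB5, LAB6 & LAB7 — 4 in total.

4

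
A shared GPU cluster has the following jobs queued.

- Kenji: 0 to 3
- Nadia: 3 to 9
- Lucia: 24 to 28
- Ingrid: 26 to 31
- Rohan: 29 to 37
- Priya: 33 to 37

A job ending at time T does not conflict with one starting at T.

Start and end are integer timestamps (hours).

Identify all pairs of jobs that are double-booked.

Ingrid & Lucia, Ingrid & Rohan, Priya & Rohan

Sorted by start: Kenji, Nadia, Lucia, Ingrid, Rohan, Priya.
Nadia starts exactly when Kenji ends (back-to-back, no overlap) — done with Kenji.
Lucia starts after Nadia ends — done with Nadia.
Ingrid starts before Lucia ends → Lucia and Ingrid overlap.
Rohan starts after Lucia ends — done with Lucia.
Rohan starts before Ingrid ends → Ingrid and Rohan overlap.
Priya starts after Ingrid ends.
Priya starts before Rohan ends → Rohan and Priya overlap.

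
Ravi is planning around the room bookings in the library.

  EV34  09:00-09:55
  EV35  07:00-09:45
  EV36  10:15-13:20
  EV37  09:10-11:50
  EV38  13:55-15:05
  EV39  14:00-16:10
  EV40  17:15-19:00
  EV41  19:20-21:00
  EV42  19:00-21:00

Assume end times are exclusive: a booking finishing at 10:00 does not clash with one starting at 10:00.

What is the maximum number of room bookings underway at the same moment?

Walk through starts and ends in time order (an end at T is processed before a start at T):
07:00 start EV35 → 1
09:00 start EV34 → 2
09:10 start EV37 → 3
09:45 end EV35 → 2
09:55 end EV34 → 1
10:15 start EV36 → 2
11:50 end EV37 → 1
13:20 end EV36 → 0
13:55 start EV38 → 1
14:00 start EV39 → 2
15:05 end EV38 → 1
16:10 end EV39 → 0
17:15 start EV40 → 1
19:00 end EV40 → 0
19:00 start EV42 → 1
19:20 start EV41 → 2
21:00 end EV41 → 1
21:00 end EV42 → 0
Peak is 3, at 09:10 (EV34, EV35, EV37).

3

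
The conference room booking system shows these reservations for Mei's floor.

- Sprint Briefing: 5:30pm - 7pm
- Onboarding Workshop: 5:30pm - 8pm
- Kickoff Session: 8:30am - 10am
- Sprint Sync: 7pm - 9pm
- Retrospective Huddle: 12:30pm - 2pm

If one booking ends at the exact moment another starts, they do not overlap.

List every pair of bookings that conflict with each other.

Onboarding Workshop & Sprint Briefing, Onboarding Workshop & Sprint Sync

Check each pair: they overlap iff neither finishes before the other starts.
Sorted by start: Kickoff Session, Retrospective Huddle, Onboarding Workshop, Sprint Briefing, Sprint Sync.
Retrospective Huddle starts after Kickoff Session ends, so Kickoff Session has no further overlaps.
Onboarding Workshop starts after Retrospective Huddle ends, so Retrospective Huddle has no further overlaps.
Sprint Briefing starts before Onboarding Workshop ends → Onboarding Workshop and Sprint Briefing overlap.
Sprint Sync starts before Onboarding Workshop ends → Onboarding Workshop and Sprint Sync overlap.
Sprint Sync starts exactly when Sprint Briefing ends (back-to-back, no overlap).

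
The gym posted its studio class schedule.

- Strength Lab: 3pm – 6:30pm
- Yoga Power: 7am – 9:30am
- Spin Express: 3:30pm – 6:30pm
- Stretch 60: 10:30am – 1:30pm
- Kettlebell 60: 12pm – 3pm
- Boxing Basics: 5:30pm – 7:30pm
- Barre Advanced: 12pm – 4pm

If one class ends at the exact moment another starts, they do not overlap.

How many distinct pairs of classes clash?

Sorted by start: Yoga Power, Stretch 60, Barre Advanced, Kettlebell 60, Strength Lab, Spin Express, Boxing Basics.
Stretch 60 starts after Yoga Power ends, so Yoga Power has no further overlaps.
Barre Advanced starts before Stretch 60 ends → Stretch 60 and Barre Advanced overlap.
Kettlebell 60 starts before Stretch 60 ends → Stretch 60 and Kettlebell 60 overlap.
Strength Lab starts after Stretch 60 ends, so Stretch 60 has no further overlaps.
Kettlebell 60 starts before Barre Advanced ends → Barre Advanced and Kettlebell 60 overlap.
Strength Lab starts before Barre Advanced ends → Barre Advanced and Strength Lab overlap.
Spin Express starts before Barre Advanced ends → Barre Advanced and Spin Express overlap.
Boxing Basics starts after Barre Advanced ends.
Strength Lab starts exactly when Kettlebell 60 ends (back-to-back, no overlap), so Kettlebell 60 has no further overlaps.
Spin Express starts before Strength Lab ends → Strength Lab and Spin Express overlap.
Boxing Basics starts before Strength Lab ends → Strength Lab and Boxing Basics overlap.
Boxing Basics starts before Spin Express ends → Spin Express and Boxing Basics overlap.
Overlapping pairs: Barre Advanced & Kettlebell 60, Barre Advanced & Spin Express, Barre Advanced & Strength Lab, Barre Advanced & Stretch 60, Boxing Basics & Spin Express, Boxing Basics & Strength Lab, Kettlebell 60 & Stretch 60, Spin Express & Strength Lab — 8 in total.

8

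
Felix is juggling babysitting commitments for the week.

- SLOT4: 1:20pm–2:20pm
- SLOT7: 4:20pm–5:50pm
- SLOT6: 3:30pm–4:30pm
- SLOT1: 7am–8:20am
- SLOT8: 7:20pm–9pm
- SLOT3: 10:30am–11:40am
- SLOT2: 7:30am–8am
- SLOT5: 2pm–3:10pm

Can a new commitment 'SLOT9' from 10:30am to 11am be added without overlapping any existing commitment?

SLOT1: ends 8:20am at or before SLOT9 starts 10:30am → clear.
SLOT2: ends 8am at or before SLOT9 starts 10:30am → clear.
SLOT3: starts 10:30am before SLOT9 ends 11am, and ends 11:40am after SLOT9 starts 10:30am → overlap.
SLOT4: starts 1:20pm at or after SLOT9 ends 11am → clear.
SLOT5: starts 2pm at or after SLOT9 ends 11am → clear.
SLOT6: starts 3:30pm at or after SLOT9 ends 11am → clear.
SLOT7: starts 4:20pm at or after SLOT9 ends 11am → clear.
SLOT8: starts 7:20pm at or after SLOT9 ends 11am → clear.
SLOT9 overlaps SLOT3.

No — it overlaps SLOT3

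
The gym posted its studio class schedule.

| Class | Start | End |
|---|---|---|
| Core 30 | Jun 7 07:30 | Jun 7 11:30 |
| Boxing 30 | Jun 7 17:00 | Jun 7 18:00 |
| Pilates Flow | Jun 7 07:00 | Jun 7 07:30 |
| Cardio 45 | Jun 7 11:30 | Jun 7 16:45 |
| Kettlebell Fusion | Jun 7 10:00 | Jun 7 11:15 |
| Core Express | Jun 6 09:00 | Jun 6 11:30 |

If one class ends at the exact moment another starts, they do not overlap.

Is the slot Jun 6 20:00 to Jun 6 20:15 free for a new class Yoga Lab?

Core Express: ends Jun 6 11:30 at or before Yoga Lab starts Jun 6 20:00 → clear.
Pilates Flow: starts Jun 7 07:00 at or after Yoga Lab ends Jun 6 20:15 → clear.
Core 30: starts Jun 7 07:30 at or after Yoga Lab ends Jun 6 20:15 → clear.
Kettlebell Fusion: starts Jun 7 10:00 at or after Yoga Lab ends Jun 6 20:15 → clear.
Cardio 45: starts Jun 7 11:30 at or after Yoga Lab ends Jun 6 20:15 → clear.
Boxing 30: starts Jun 7 17:00 at or after Yoga Lab ends Jun 6 20:15 → clear.

Yes — the slot is free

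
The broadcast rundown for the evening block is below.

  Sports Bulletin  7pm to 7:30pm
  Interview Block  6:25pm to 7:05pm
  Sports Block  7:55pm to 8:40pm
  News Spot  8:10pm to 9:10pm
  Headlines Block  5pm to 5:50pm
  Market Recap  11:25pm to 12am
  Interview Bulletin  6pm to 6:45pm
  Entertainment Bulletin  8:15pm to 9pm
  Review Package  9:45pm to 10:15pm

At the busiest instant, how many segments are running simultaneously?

Sort all start/end points and keep a running count:
5pm start Headlines Block → 1
5:50pm end Headlines Block → 0
6pm start Interview Bulletin → 1
6:25pm start Interview Block → 2
6:45pm end Interview Bulletin → 1
7pm start Sports Bulletin → 2
7:05pm end Interview Block → 1
7:30pm end Sports Bulletin → 0
7:55pm start Sports Block → 1
8:10pm start News Spot → 2
8:15pm start Entertainment Bulletin → 3
8:40pm end Sports Block → 2
9pm end Entertainment Bulletin → 1
9:10pm end News Spot → 0
9:45pm start Review Package → 1
10:15pm end Review Package → 0
11:25pm start Market Recap → 1
12am end Market Recap → 0
Peak is 3, at 8:15pm (Entertainment Bulletin, News Spot, Sports Block).

3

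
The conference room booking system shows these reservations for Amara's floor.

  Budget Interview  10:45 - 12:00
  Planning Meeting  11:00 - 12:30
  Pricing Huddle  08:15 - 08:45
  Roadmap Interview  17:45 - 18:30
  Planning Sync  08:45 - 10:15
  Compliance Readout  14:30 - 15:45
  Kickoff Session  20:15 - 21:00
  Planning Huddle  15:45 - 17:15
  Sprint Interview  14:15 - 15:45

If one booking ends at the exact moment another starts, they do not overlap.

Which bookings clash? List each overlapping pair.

Sorted by start: Pricing Huddle, Planning Sync, Budget Interview, Planning Meeting, Sprint Interview, Compliance Readout, Planning Huddle, Roadmap Interview, Kickoff Session.
Planning Sync starts exactly when Pricing Huddle ends (back-to-back, no overlap) — done with Pricing Huddle.
Budget Interview starts after Planning Sync ends — done with Planning Sync.
Planning Meeting starts before Budget Interview ends → Budget Interview and Planning Meeting overlap.
Sprint Interview starts after Budget Interview ends — done with Budget Interview.
Sprint Interview starts after Planning Meeting ends — done with Planning Meeting.
Compliance Readout starts before Sprint Interview ends → Sprint Interview and Compliance Readout overlap.
Planning Huddle starts exactly when Sprint Interview ends (back-to-back, no overlap) — done with Sprint Interview.
Planning Huddle starts exactly when Compliance Readout ends (back-to-back, no overlap) — done with Compliance Readout.
Roadmap Interview starts after Planning Huddle ends — done with Planning Huddle.
Kickoff Session starts after Roadmap Interview ends.

Budget Interview & Planning Meeting, Compliance Readout & Sprint Interview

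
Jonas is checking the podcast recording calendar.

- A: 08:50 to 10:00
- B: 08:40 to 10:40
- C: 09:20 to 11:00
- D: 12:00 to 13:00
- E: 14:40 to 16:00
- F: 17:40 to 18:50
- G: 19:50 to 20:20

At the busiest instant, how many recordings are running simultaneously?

Walk through starts and ends in time order (an end at T is processed before a start at T):
08:40 start B → 1
08:50 start A → 2
09:20 start C → 3
10:00 end A → 2
10:40 end B → 1
11:00 end C → 0
12:00 start D → 1
13:00 end D → 0
14:40 start E → 1
16:00 end E → 0
17:40 start F → 1
18:50 end F → 0
19:50 start G → 1
20:20 end G → 0
Peak is 3, at 09:20 (A, B, C).

3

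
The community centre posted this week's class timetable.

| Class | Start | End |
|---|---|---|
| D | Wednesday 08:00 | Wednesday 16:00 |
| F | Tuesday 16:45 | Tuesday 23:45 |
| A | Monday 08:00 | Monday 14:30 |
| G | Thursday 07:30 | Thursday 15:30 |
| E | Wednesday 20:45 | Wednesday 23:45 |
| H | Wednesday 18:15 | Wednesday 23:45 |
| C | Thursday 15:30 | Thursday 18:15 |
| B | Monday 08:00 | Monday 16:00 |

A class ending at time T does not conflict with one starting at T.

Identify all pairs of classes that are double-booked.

A & B, E & H

Sorted by start: A, B, F, D, H, E, G, C.
B starts before A ends → A and B overlap.
F starts after A ends; A is clear from here.
F starts after B ends; B is clear from here.
D starts after F ends; F is clear from here.
H starts after D ends; D is clear from here.
E starts before H ends → H and E overlap.
G starts after H ends; H is clear from here.
G starts after E ends; E is clear from here.
C starts exactly when G ends (back-to-back, no overlap).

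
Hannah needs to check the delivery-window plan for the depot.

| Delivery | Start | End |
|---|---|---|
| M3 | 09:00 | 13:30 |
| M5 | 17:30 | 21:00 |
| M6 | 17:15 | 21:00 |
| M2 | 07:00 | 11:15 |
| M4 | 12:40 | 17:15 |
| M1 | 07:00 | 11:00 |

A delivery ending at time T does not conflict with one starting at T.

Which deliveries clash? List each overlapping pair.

Two intervals overlap when each starts before the other ends.
Sorted by start: M1, M2, M3, M4, M6, M5.
M2 starts before M1 ends → M1 and M2 overlap.
M3 starts before M1 ends → M1 and M3 overlap.
M4 starts after M1 ends; M1 is clear from here.
M3 starts before M2 ends → M2 and M3 overlap.
M4 starts after M2 ends; M2 is clear from here.
M4 starts before M3 ends → M3 and M4 overlap.
M6 starts after M3 ends; M3 is clear from here.
M6 starts exactly when M4 ends (back-to-back, no overlap); M4 is clear from here.
M5 starts before M6 ends → M6 and M5 overlap.

M1 & M2, M1 & M3, M2 & M3, M3 & M4, M5 & M6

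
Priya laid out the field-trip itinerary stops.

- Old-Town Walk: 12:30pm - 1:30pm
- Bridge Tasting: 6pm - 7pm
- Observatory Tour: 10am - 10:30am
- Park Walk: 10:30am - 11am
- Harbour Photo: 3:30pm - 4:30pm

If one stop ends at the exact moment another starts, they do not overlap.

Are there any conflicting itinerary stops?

No

Sorted by start: Observatory Tour, Park Walk, Old-Town Walk, Harbour Photo, Bridge Tasting.
Park Walk starts exactly when Observatory Tour ends (back-to-back, no overlap), so Observatory Tour has no further overlaps.
Old-Town Walk starts after Park Walk ends, so Park Walk has no further overlaps.
Harbour Photo starts after Old-Town Walk ends, so Old-Town Walk has no further overlaps.
Bridge Tasting starts after Harbour Photo ends.
Every pair is clear; the schedule has no overlaps.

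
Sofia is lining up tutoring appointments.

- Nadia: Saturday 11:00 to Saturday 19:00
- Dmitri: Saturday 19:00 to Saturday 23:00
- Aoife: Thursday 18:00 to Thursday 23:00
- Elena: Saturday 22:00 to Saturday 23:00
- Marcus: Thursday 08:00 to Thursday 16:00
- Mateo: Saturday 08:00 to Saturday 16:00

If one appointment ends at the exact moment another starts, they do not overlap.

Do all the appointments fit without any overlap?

No

Sorted by start: Marcus, Aoife, Mateo, Nadia, Dmitri, Elena.
Aoife starts after Marcus ends, so Marcus has no further overlaps.
Mateo starts after Aoife ends, so Aoife has no further overlaps.
Nadia starts before Mateo ends → Mateo and Nadia overlap.
That's a conflict, so the schedule is not conflict-free.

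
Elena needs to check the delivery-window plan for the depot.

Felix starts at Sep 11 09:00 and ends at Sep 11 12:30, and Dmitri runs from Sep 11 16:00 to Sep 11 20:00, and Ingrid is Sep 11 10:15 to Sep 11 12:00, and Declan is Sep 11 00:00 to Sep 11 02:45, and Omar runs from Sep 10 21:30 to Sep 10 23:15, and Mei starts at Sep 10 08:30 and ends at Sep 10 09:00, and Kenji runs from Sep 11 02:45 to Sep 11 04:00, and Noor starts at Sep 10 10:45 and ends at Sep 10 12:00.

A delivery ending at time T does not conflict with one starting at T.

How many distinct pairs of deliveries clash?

1

Two intervals overlap when each starts before the other ends.
Sorted by start: Mei, Noor, Omar, Declan, Kenji, Felix, Ingrid, Dmitri.
Noor starts after Mei ends — done with Mei.
Omar starts after Noor ends — done with Noor.
Declan starts after Omar ends — done with Omar.
Kenji starts exactly when Declan ends (back-to-back, no overlap) — done with Declan.
Felix starts after Kenji ends — done with Kenji.
Ingrid starts before Felix ends → Felix and Ingrid overlap.
Dmitri starts after Felix ends.
Dmitri starts after Ingrid ends.
Overlapping pairs: Felix & Ingrid — 1 in total.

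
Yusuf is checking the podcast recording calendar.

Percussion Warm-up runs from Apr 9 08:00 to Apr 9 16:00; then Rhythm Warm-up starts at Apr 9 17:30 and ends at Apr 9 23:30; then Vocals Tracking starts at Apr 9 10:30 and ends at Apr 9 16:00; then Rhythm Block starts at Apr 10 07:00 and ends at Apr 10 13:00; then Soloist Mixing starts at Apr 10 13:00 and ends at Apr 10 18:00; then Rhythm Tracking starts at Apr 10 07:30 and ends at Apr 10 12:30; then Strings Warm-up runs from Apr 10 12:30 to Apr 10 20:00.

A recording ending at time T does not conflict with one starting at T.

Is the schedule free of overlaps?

No

Sorted by start: Percussion Warm-up, Vocals Tracking, Rhythm Warm-up, Rhythm Block, Rhythm Tracking, Strings Warm-up, Soloist Mixing.
Vocals Tracking starts before Percussion Warm-up ends → Percussion Warm-up and Vocals Tracking overlap.
That's a conflict, so the schedule is not conflict-free.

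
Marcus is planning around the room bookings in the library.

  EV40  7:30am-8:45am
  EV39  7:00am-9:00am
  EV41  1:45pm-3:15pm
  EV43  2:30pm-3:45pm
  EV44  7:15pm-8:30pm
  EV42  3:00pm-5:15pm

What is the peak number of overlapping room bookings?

Walk through starts and ends in time order (an end at T is processed before a start at T):
7:00am start EV39 → 1
7:30am start EV40 → 2
8:45am end EV40 → 1
9:00am end EV39 → 0
1:45pm start EV41 → 1
2:30pm start EV43 → 2
3:00pm start EV42 → 3
3:15pm end EV41 → 2
3:45pm end EV43 → 1
5:15pm end EV42 → 0
7:15pm start EV44 → 1
8:30pm end EV44 → 0
Peak is 3, at 3:00pm (EV41, EV42, EV43).

3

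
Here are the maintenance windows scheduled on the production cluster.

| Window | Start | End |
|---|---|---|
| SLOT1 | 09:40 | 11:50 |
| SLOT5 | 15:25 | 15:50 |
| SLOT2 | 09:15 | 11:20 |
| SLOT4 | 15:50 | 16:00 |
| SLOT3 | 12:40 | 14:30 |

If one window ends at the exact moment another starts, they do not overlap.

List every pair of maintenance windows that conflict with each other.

Sorted by start: SLOT2, SLOT1, SLOT3, SLOT5, SLOT4.
SLOT1 starts before SLOT2 ends → SLOT2 and SLOT1 overlap.
SLOT3 starts after SLOT2 ends, so nothing later overlaps SLOT2 either.
SLOT3 starts after SLOT1 ends, so nothing later overlaps SLOT1 either.
SLOT5 starts after SLOT3 ends, so nothing later overlaps SLOT3 either.
SLOT4 starts exactly when SLOT5 ends (back-to-back, no overlap).

SLOT1 & SLOT2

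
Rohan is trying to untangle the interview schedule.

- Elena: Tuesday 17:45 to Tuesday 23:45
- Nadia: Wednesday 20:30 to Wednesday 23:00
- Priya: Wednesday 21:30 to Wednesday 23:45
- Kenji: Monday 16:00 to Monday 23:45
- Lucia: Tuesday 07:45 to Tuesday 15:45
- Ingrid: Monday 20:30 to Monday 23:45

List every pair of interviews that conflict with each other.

Check each pair: they overlap iff neither finishes before the other starts.
Sorted by start: Kenji, Ingrid, Lucia, Elena, Nadia, Priya.
Ingrid starts before Kenji ends → Kenji and Ingrid overlap.
Lucia starts after Kenji ends; Kenji is clear from here.
Lucia starts after Ingrid ends; Ingrid is clear from here.
Elena starts after Lucia ends; Lucia is clear from here.
Nadia starts after Elena ends; Elena is clear from here.
Priya starts before Nadia ends → Nadia and Priya overlap.

Ingrid & Kenji, Nadia & Priya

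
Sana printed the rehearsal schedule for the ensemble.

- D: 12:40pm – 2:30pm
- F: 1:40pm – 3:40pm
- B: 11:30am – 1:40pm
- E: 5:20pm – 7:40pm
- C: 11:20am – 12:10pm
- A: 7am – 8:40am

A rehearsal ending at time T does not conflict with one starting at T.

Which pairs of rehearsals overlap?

B & C, B & D, D & F

Two intervals overlap when each starts before the other ends.
Sorted by start: A, C, B, D, F, E.
C starts after A ends, so A has no further overlaps.
B starts before C ends → C and B overlap.
D starts after C ends, so C has no further overlaps.
D starts before B ends → B and D overlap.
F starts exactly when B ends (back-to-back, no overlap), so B has no further overlaps.
F starts before D ends → D and F overlap.
E starts after D ends.
E starts after F ends.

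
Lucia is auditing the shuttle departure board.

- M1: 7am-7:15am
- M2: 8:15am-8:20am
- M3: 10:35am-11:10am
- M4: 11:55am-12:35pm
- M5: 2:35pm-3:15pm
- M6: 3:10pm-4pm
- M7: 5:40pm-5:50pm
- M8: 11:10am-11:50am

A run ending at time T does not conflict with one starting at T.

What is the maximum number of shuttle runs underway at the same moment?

Walk through starts and ends in time order (an end at T is processed before a start at T):
7am start M1 → 1
7:15am end M1 → 0
8:15am start M2 → 1
8:20am end M2 → 0
10:35am start M3 → 1
11:10am end M3 → 0
11:10am start M8 → 1
11:50am end M8 → 0
11:55am start M4 → 1
12:35pm end M4 → 0
2:35pm start M5 → 1
3:10pm start M6 → 2
3:15pm end M5 → 1
4pm end M6 → 0
5:40pm start M7 → 1
5:50pm end M7 → 0
Peak is 2, at 3:10pm (M5, M6).

2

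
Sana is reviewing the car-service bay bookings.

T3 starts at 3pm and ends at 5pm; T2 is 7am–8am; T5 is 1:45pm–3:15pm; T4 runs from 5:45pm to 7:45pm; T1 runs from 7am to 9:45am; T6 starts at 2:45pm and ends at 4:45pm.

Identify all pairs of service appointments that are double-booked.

T1 & T2, T3 & T5, T3 & T6, T5 & T6

Sorted by start: T1, T2, T5, T6, T3, T4.
T2 starts before T1 ends → T1 and T2 overlap.
T5 starts after T1 ends — done with T1.
T5 starts after T2 ends — done with T2.
T6 starts before T5 ends → T5 and T6 overlap.
T3 starts before T5 ends → T5 and T3 overlap.
T4 starts after T5 ends.
T3 starts before T6 ends → T6 and T3 overlap.
T4 starts after T6 ends.
T4 starts after T3 ends.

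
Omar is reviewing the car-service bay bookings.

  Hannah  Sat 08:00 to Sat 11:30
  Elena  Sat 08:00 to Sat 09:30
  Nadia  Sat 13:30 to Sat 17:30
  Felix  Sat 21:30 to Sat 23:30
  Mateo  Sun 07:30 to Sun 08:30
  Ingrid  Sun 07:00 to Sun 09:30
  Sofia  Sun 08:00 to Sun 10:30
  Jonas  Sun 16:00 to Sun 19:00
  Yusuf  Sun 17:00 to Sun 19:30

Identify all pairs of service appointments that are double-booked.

Elena & Hannah, Ingrid & Mateo, Ingrid & Sofia, Jonas & Yusuf, Mateo & Sofia

Check each pair: they overlap iff neither finishes before the other starts.
Sorted by start: Hannah, Elena, Nadia, Felix, Ingrid, Mateo, Sofia, Jonas, Yusuf.
Elena starts before Hannah ends → Hannah and Elena overlap.
Nadia starts after Hannah ends, so Hannah has no further overlaps.
Nadia starts after Elena ends, so Elena has no further overlaps.
Felix starts after Nadia ends, so Nadia has no further overlaps.
Ingrid starts after Felix ends, so Felix has no further overlaps.
Mateo starts before Ingrid ends → Ingrid and Mateo overlap.
Sofia starts before Ingrid ends → Ingrid and Sofia overlap.
Jonas starts after Ingrid ends, so Ingrid has no further overlaps.
Sofia starts before Mateo ends → Mateo and Sofia overlap.
Jonas starts after Mateo ends, so Mateo has no further overlaps.
Jonas starts after Sofia ends, so Sofia has no further overlaps.
Yusuf starts before Jonas ends → Jonas and Yusuf overlap.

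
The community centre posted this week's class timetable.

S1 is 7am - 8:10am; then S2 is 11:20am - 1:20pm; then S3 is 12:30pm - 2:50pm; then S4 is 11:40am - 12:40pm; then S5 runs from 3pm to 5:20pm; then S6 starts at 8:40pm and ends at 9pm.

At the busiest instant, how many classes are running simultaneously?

3

Walk through starts and ends in time order (an end at T is processed before a start at T):
7am start S1 → 1
8:10am end S1 → 0
11:20am start S2 → 1
11:40am start S4 → 2
12:30pm start S3 → 3
12:40pm end S4 → 2
1:20pm end S2 → 1
2:50pm end S3 → 0
3pm start S5 → 1
5:20pm end S5 → 0
8:40pm start S6 → 1
9pm end S6 → 0
Peak is 3, at 12:30pm (S2, S3, S4).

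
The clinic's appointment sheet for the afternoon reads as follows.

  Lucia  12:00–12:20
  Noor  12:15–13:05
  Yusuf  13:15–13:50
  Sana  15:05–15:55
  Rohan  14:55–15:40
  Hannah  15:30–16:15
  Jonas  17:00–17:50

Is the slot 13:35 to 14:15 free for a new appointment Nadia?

No — it overlaps Yusuf

Lucia: ends 12:20 at or before Nadia starts 13:35 → clear.
Noor: ends 13:05 at or before Nadia starts 13:35 → clear.
Yusuf: starts 13:15 before Nadia ends 14:15, and ends 13:50 after Nadia starts 13:35 → overlap.
Rohan: starts 14:55 at or after Nadia ends 14:15 → clear.
Sana: starts 15:05 at or after Nadia ends 14:15 → clear.
Hannah: starts 15:30 at or after Nadia ends 14:15 → clear.
Jonas: starts 17:00 at or after Nadia ends 14:15 → clear.
Nadia overlaps Yusuf.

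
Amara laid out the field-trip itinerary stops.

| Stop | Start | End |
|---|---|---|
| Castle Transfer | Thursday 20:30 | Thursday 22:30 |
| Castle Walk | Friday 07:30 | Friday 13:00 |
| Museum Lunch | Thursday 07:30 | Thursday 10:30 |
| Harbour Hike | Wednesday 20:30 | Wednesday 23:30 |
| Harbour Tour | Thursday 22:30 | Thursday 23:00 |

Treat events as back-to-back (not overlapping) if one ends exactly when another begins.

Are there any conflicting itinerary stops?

Sorted by start: Harbour Hike, Museum Lunch, Castle Transfer, Harbour Tour, Castle Walk.
Museum Lunch starts after Harbour Hike ends, so nothing later overlaps Harbour Hike either.
Castle Transfer starts after Museum Lunch ends, so nothing later overlaps Museum Lunch either.
Harbour Tour starts exactly when Castle Transfer ends (back-to-back, no overlap), so nothing later overlaps Castle Transfer either.
Castle Walk starts after Harbour Tour ends.
Every pair is clear; the schedule has no overlaps.

No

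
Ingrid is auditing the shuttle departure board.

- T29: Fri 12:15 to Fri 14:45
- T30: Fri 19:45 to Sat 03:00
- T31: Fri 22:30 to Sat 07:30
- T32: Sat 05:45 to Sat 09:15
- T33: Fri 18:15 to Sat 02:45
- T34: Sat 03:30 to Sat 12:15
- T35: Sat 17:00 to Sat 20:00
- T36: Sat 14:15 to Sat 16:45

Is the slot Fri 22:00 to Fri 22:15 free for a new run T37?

No — it overlaps T30, T33

T29: ends Fri 14:45 at or before T37 starts Fri 22:00 → clear.
T33: starts Fri 18:15 before T37 ends Fri 22:15, and ends Sat 02:45 after T37 starts Fri 22:00 → overlap.
T30: starts Fri 19:45 before T37 ends Fri 22:15, and ends Sat 03:00 after T37 starts Fri 22:00 → overlap.
T31: starts Fri 22:30 at or after T37 ends Fri 22:15 → clear.
T34: starts Sat 03:30 at or after T37 ends Fri 22:15 → clear.
T32: starts Sat 05:45 at or after T37 ends Fri 22:15 → clear.
T36: starts Sat 14:15 at or after T37 ends Fri 22:15 → clear.
T35: starts Sat 17:00 at or after T37 ends Fri 22:15 → clear.
T37 overlaps T30, T33.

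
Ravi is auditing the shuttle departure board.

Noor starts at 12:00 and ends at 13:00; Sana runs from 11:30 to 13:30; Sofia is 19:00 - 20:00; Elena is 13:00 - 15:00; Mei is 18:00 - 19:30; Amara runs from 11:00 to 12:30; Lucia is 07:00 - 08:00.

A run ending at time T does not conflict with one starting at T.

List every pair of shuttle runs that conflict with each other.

Sorted by start: Lucia, Amara, Sana, Noor, Elena, Mei, Sofia.
Amara starts after Lucia ends — done with Lucia.
Sana starts before Amara ends → Amara and Sana overlap.
Noor starts before Amara ends → Amara and Noor overlap.
Elena starts after Amara ends — done with Amara.
Noor starts before Sana ends → Sana and Noor overlap.
Elena starts before Sana ends → Sana and Elena overlap.
Mei starts after Sana ends — done with Sana.
Elena starts exactly when Noor ends (back-to-back, no overlap) — done with Noor.
Mei starts after Elena ends — done with Elena.
Sofia starts before Mei ends → Mei and Sofia overlap.

Amara & Noor, Amara & Sana, Elena & Sana, Mei & Sofia, Noor & Sana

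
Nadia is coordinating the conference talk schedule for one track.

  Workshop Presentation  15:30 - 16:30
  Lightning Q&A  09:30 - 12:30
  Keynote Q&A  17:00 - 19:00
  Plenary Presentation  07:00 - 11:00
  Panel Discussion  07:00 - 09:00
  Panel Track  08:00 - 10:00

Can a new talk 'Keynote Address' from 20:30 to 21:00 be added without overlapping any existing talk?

Yes — the slot is free

Plenary Presentation: ends 11:00 at or before Keynote Address starts 20:30 → clear.
Panel Discussion: ends 09:00 at or before Keynote Address starts 20:30 → clear.
Panel Track: ends 10:00 at or before Keynote Address starts 20:30 → clear.
Lightning Q&A: ends 12:30 at or before Keynote Address starts 20:30 → clear.
Workshop Presentation: ends 16:30 at or before Keynote Address starts 20:30 → clear.
Keynote Q&A: ends 19:00 at or before Keynote Address starts 20:30 → clear.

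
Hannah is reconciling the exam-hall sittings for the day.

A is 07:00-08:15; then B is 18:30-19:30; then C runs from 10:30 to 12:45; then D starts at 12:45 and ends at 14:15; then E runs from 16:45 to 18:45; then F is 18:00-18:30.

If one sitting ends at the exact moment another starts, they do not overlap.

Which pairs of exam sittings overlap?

B & E, E & F

Sorted by start: A, C, D, E, F, B.
C starts after A ends, so A has no further overlaps.
D starts exactly when C ends (back-to-back, no overlap), so C has no further overlaps.
E starts after D ends, so D has no further overlaps.
F starts before E ends → E and F overlap.
B starts before E ends → E and B overlap.
B starts exactly when F ends (back-to-back, no overlap).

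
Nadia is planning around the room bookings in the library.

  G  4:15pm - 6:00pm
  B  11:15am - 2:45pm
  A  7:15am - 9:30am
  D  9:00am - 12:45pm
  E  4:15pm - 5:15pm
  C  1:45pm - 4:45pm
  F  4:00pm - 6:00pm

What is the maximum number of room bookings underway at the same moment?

4

Sweep the timeline, counting +1 at each start and −1 at each end (ends before starts at a tie):
7:15am start A → 1
9:00am start D → 2
9:30am end A → 1
11:15am start B → 2
12:45pm end D → 1
1:45pm start C → 2
2:45pm end B → 1
4:00pm start F → 2
4:15pm start E → 3
4:15pm start G → 4
4:45pm end C → 3
5:15pm end E → 2
6:00pm end F → 1
6:00pm end G → 0
Peak is 4, at 4:15pm (C, E, F, G).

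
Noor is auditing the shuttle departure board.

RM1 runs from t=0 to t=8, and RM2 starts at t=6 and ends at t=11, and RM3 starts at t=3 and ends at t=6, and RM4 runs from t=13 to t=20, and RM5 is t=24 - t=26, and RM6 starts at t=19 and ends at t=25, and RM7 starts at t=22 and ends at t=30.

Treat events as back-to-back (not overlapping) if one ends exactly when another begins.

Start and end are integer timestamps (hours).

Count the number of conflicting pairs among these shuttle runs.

6

Sorted by start: RM1, RM3, RM2, RM4, RM6, RM7, RM5.
RM3 starts before RM1 ends → RM1 and RM3 overlap.
RM2 starts before RM1 ends → RM1 and RM2 overlap.
RM4 starts after RM1 ends; RM1 is clear from here.
RM2 starts exactly when RM3 ends (back-to-back, no overlap); RM3 is clear from here.
RM4 starts after RM2 ends; RM2 is clear from here.
RM6 starts before RM4 ends → RM4 and RM6 overlap.
RM7 starts after RM4 ends; RM4 is clear from here.
RM7 starts before RM6 ends → RM6 and RM7 overlap.
RM5 starts before RM6 ends → RM6 and RM5 overlap.
RM5 starts before RM7 ends → RM7 and RM5 overlap.
Overlapping pairs: RM1 & RM2, RM1 & RM3, RM4 & RM6, RM5 & RM6, RM5 & RM7, RM6 & RM7 — 6 in total.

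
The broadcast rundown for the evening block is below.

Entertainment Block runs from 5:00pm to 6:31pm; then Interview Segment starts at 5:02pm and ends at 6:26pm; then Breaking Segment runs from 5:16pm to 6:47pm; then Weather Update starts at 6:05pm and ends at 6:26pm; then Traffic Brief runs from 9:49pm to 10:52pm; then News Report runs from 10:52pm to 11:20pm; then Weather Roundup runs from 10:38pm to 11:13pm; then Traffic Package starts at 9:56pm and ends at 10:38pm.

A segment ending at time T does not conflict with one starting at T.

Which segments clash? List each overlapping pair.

Breaking Segment & Entertainment Block, Breaking Segment & Interview Segment, Breaking Segment & Weather Update, Entertainment Block & Interview Segment, Entertainment Block & Weather Update, Interview Segment & Weather Update, News Report & Weather Roundup, Traffic Brief & Traffic Package, Traffic Brief & Weather Roundup

Sorted by start: Entertainment Block, Interview Segment, Breaking Segment, Weather Update, Traffic Brief, Traffic Package, Weather Roundup, News Report.
Interview Segment starts before Entertainment Block ends → Entertainment Block and Interview Segment overlap.
Breaking Segment starts before Entertainment Block ends → Entertainment Block and Breaking Segment overlap.
Weather Update starts before Entertainment Block ends → Entertainment Block and Weather Update overlap.
Traffic Brief starts after Entertainment Block ends — done with Entertainment Block.
Breaking Segment starts before Interview Segment ends → Interview Segment and Breaking Segment overlap.
Weather Update starts before Interview Segment ends → Interview Segment and Weather Update overlap.
Traffic Brief starts after Interview Segment ends — done with Interview Segment.
Weather Update starts before Breaking Segment ends → Breaking Segment and Weather Update overlap.
Traffic Brief starts after Breaking Segment ends — done with Breaking Segment.
Traffic Brief starts after Weather Update ends — done with Weather Update.
Traffic Package starts before Traffic Brief ends → Traffic Brief and Traffic Package overlap.
Weather Roundup starts before Traffic Brief ends → Traffic Brief and Weather Roundup overlap.
News Report starts exactly when Traffic Brief ends (back-to-back, no overlap).
Weather Roundup starts exactly when Traffic Package ends (back-to-back, no overlap) — done with Traffic Package.
News Report starts before Weather Roundup ends → Weather Roundup and News Report overlap.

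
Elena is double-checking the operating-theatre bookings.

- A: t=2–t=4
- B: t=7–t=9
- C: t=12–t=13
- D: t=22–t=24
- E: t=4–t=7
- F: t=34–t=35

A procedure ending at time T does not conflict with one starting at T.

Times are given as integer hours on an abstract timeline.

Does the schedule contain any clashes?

Two intervals overlap when each starts before the other ends.
Sorted by start: A, E, B, C, D, F.
E starts exactly when A ends (back-to-back, no overlap); A is clear from here.
B starts exactly when E ends (back-to-back, no overlap); E is clear from here.
C starts after B ends; B is clear from here.
D starts after C ends; C is clear from here.
F starts after D ends.
Every pair is clear; the schedule has no overlaps.

No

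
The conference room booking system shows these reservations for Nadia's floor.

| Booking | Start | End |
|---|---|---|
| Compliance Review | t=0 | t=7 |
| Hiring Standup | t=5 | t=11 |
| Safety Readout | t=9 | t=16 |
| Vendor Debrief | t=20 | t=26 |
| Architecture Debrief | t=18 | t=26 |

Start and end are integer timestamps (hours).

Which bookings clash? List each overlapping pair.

Architecture Debrief & Vendor Debrief, Compliance Review & Hiring Standup, Hiring Standup & Safety Readout

Sorted by start: Compliance Review, Hiring Standup, Safety Readout, Architecture Debrief, Vendor Debrief.
Hiring Standup starts before Compliance Review ends → Compliance Review and Hiring Standup overlap.
Safety Readout starts after Compliance Review ends; Compliance Review is clear from here.
Safety Readout starts before Hiring Standup ends → Hiring Standup and Safety Readout overlap.
Architecture Debrief starts after Hiring Standup ends; Hiring Standup is clear from here.
Architecture Debrief starts after Safety Readout ends; Safety Readout is clear from here.
Vendor Debrief starts before Architecture Debrief ends → Architecture Debrief and Vendor Debrief overlap.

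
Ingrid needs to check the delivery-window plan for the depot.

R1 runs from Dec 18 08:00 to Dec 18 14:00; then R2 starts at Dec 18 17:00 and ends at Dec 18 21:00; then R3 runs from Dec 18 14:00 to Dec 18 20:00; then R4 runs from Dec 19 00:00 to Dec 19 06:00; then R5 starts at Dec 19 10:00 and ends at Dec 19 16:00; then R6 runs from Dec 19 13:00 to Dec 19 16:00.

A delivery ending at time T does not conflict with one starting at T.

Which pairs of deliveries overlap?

Two intervals overlap when each starts before the other ends.
Sorted by start: R1, R3, R2, R4, R5, R6.
R3 starts exactly when R1 ends (back-to-back, no overlap), so R1 has no further overlaps.
R2 starts before R3 ends → R3 and R2 overlap.
R4 starts after R3 ends, so R3 has no further overlaps.
R4 starts after R2 ends, so R2 has no further overlaps.
R5 starts after R4 ends, so R4 has no further overlaps.
R6 starts before R5 ends → R5 and R6 overlap.

R2 & R3, R5 & R6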